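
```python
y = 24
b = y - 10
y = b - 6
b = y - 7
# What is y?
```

Trace:
`y = 24` → y = 24
`b = y - 10` → b = 14
`y = b - 6` → y = 8
`b = y - 7` → b = 1
So y = 8

Answer: 8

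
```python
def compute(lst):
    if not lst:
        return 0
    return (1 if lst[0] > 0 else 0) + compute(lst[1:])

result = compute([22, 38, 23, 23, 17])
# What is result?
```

Count of positive elements in [22, 38, 23, 23, 17] = 5

Answer: 5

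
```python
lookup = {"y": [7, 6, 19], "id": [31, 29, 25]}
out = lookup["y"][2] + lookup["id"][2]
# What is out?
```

Trace:
`lookup = {"y": [7, 6, 19], "id": [31, 29, 25]}` → lookup = {'y': [7, 6, 19], 'id': [31, 29, 25]}
`out = lookup["y"][2] + lookup["id"][2]` → out = 44
So out = 44

Answer: 44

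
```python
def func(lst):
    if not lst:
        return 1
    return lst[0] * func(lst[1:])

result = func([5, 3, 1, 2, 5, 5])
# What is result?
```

Product over [5, 3, 1, 2, 5, 5] = 5 * 3 * 1 * 2 * 5 * 5 = 750

Answer: 750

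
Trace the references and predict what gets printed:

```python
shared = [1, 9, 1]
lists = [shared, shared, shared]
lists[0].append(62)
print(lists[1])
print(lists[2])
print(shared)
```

Key concept: list of same reference.
Step by step:
`shared = [1, 9, 1]` → shared = [1, 9, 1]
`lists = [shared, shared, shared]` → lists = [[1, 9, 1], [1, 9, 1], [1, 9, 1]]
`lists[0].append(62)` → shared = [1, 9, 1, 62]; lists = [[1, 9, 1, 62], [1, 9, 1, 62], [1, 9, 1, 62]]
`print(lists[1])` → prints [1, 9, 1, 62]
`print(lists[2])` → prints [1, 9, 1, 62]
`print(shared)` → prints [1, 9, 1, 62]

Answer:
[1, 9, 1, 62]
[1, 9, 1, 62]
[1, 9, 1, 62]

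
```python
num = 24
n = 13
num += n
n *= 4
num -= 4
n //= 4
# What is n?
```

Trace:
`num = 24` → num = 24
`n = 13` → n = 13
`num += n` → num = 37
`n *= 4` → n = 52
`num -= 4` → num = 33
`n //= 4` → n = 13
So n = 13

Answer: 13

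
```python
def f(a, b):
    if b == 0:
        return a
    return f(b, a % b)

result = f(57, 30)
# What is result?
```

f(57, 30) -> f(30, 27) -> f(27, 3) -> f(3, 0) -> 3

Answer: 3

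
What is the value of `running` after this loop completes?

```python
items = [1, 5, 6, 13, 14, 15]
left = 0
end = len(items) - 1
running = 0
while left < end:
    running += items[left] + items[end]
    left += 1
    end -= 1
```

Sum of pairs from ends
`running` takes the values: 0 → 16 → 35 → 54

Answer: 54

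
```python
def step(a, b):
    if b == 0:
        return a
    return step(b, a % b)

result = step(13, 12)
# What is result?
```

step(13, 12) -> step(12, 1) -> step(1, 0) -> 1

Answer: 1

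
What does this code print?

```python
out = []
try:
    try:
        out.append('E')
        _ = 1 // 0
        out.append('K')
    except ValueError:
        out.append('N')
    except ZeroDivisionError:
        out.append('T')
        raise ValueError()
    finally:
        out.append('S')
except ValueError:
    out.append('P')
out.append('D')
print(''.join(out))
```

Execution trace: 'E' (inner try body) → 'T' (inner except ZeroDivisionError) → 'S' (inner finally) → 'P' (outer except ValueError) → 'D' (after the try/except). Output: ETSPD

Answer: ETSPD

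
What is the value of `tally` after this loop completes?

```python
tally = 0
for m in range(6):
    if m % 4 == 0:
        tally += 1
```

Count numbers divisible by 4 in range(6)
`tally` takes the values: 0 → 1 → 2

Answer: 2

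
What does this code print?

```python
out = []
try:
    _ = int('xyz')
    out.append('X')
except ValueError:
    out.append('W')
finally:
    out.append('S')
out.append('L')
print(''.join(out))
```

Execution trace: 'W' (except ValueError) → 'S' (finally) → 'L' (after the try/except). Output: WSL

Answer: WSL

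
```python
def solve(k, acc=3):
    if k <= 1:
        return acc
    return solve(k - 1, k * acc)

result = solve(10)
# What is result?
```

Accumulator trace (n, acc): (10, 3) -> (9, 30) -> (8, 270) -> (7, 2160) -> (6, 15120) -> (5, 90720) -> (4, 453600) -> (3, 1814400) -> (2, 5443200) -> (1, 10886400) -> return 10886400

Answer: 10886400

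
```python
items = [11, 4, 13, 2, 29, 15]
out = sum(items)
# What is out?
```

Trace:
`items = [11, 4, 13, 2, 29, 15]` → items = [11, 4, 13, 2, 29, 15]
`out = sum(items)` → out = 74
So out = 74

Answer: 74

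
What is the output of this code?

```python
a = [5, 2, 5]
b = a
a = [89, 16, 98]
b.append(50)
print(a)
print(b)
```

Key concept: rebinding vs mutation: a is rebound to a new list, b still points at the original.
Step by step:
`a = [5, 2, 5]` → a = [5, 2, 5]
`b = a` → b = [5, 2, 5] (same object as a)
`a = [89, 16, 98]` → a = [89, 16, 98]
`b.append(50)` → b = [5, 2, 5, 50]
`print(a)` → prints [89, 16, 98]
`print(b)` → prints [5, 2, 5, 50]

Answer:
[89, 16, 98]
[5, 2, 5, 50]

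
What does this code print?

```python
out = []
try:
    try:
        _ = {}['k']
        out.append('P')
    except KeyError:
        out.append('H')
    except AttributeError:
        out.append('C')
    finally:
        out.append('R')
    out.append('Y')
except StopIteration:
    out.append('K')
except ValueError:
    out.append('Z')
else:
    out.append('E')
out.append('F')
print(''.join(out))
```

Execution trace: 'H' (inner except KeyError) → 'R' (inner finally) → 'Y' (try body, no exception) → 'E' (else) → 'F' (after the try/except). Output: HRYEF

Answer: HRYEF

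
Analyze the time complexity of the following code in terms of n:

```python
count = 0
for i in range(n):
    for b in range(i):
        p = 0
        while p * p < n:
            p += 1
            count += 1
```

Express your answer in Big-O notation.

Each loop level contributes: n × n × √n. Multiplying the contributions gives O(n^2√n).

Answer: O(n^2√n)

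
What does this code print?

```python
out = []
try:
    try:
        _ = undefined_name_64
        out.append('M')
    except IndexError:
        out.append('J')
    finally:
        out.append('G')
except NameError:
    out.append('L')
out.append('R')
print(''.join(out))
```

Execution trace: 'G' (finally) → 'L' (outer except NameError) → 'R' (after the try/except). Output: GLR

Answer: GLR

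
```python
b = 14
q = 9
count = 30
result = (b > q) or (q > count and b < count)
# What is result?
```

Trace:
`b = 14` → b = 14
`q = 9` → q = 9
`count = 30` → count = 30
`result = (b > q) or (q > count and b < count)` → result = True
So result = True

Answer: True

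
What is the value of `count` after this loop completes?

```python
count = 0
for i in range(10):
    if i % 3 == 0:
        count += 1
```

Count numbers divisible by 3 in range(10)
`count` takes the values: 0 → 1 → 2 → 3 → 4

Answer: 4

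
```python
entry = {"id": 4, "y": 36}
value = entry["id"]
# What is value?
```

Trace:
`entry = {"id": 4, "y": 36}` → entry = {'id': 4, 'y': 36}
`value = entry["id"]` → value = 4
So value = 4

Answer: 4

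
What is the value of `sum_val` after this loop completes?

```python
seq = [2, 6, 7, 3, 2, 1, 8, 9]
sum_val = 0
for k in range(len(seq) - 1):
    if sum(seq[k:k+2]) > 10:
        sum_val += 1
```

Count windows with sum > 10
`sum_val` takes the values: 0 → 1 → 2

Answer: 2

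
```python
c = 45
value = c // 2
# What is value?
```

Trace:
`c = 45` → c = 45
`value = c // 2` → value = 22
So value = 22

Answer: 22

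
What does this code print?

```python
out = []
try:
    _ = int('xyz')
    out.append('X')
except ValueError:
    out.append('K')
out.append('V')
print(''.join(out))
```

Execution trace: 'K' (except ValueError) → 'V' (after the try/except). Output: KV

Answer: KV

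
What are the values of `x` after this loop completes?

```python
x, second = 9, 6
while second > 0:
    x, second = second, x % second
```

GCD of 9 and 6
`x` takes the values: 9 → 6 → 3

Answer: 3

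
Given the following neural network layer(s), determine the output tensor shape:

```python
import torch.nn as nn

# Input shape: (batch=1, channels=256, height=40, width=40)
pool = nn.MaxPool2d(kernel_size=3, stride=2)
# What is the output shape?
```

Input: (1, 256, 40, 40) -> Output: (1, 256, 19, 19)

Answer: (1, 256, 19, 19)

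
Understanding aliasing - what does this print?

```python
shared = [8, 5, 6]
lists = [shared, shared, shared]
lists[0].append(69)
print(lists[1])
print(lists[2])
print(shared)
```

Key concept: list of same reference.
Step by step:
`shared = [8, 5, 6]` → shared = [8, 5, 6]
`lists = [shared, shared, shared]` → lists = [[8, 5, 6], [8, 5, 6], [8, 5, 6]]
`lists[0].append(69)` → shared = [8, 5, 6, 69]; lists = [[8, 5, 6, 69], [8, 5, 6, 69], [8, 5, 6, 69]]
`print(lists[1])` → prints [8, 5, 6, 69]
`print(lists[2])` → prints [8, 5, 6, 69]
`print(shared)` → prints [8, 5, 6, 69]

Answer:
[8, 5, 6, 69]
[8, 5, 6, 69]
[8, 5, 6, 69]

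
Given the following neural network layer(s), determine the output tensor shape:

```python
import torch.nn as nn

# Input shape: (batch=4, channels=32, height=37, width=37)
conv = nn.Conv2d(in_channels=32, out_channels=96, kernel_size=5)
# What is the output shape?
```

Input: (4, 32, 37, 37) -> Output: (4, 96, 33, 33)

Answer: (4, 96, 33, 33)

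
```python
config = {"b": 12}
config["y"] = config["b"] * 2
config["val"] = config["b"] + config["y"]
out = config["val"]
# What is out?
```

Trace:
`config = {"b": 12}` → config = {'b': 12}
`config["y"] = config["b"] * 2` → config = {'b': 12, 'y': 24}
`config["val"] = config["b"] + config["y"]` → config = {'b': 12, 'y': 24, 'val': 36}
`out = config["val"]` → out = 36
So out = 36

Answer: 36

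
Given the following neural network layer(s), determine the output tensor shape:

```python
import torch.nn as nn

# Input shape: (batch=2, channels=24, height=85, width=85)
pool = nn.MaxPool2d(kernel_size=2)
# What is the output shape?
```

Input: (2, 24, 85, 85) -> Output: (2, 24, 42, 42)

Answer: (2, 24, 42, 42)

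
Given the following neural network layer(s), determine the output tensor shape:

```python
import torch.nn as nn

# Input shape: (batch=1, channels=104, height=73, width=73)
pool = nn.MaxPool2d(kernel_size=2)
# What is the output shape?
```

Input: (1, 104, 73, 73) -> Output: (1, 104, 36, 36)

Answer: (1, 104, 36, 36)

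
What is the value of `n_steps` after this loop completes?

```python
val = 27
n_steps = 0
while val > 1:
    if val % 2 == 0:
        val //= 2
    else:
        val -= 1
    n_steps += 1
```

Steps to reduce 27 to 1
`n_steps` takes the values: 0 → 1 → 2 → 3 → 4 → 5 → 6 → 7

Answer: 7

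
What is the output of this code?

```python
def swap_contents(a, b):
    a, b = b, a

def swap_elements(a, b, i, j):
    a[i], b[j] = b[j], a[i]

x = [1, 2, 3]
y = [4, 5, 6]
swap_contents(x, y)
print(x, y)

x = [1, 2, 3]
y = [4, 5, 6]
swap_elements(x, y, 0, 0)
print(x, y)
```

Key concept: parameter rebinding vs mutation.
Step by step:
`x = [1, 2, 3]` → x = [1, 2, 3]
`y = [4, 5, 6]` → y = [4, 5, 6]
`swap_contents(x, y)` → no visible change to tracked variables
`print(x, y)` → prints [1, 2, 3] [4, 5, 6]
`x = [1, 2, 3]` → x = [1, 2, 3]
`y = [4, 5, 6]` → y = [4, 5, 6]
`swap_elements(x, y, 0, 0)` → x = [4, 2, 3]; y = [1, 5, 6]
`print(x, y)` → prints [4, 2, 3] [1, 5, 6]

Answer:
[1, 2, 3] [4, 5, 6]
[4, 2, 3] [1, 5, 6]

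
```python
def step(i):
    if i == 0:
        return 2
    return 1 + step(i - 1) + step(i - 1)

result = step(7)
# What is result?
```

step(i) = 1 + 2·step(i-1), step(0)=2. Closed form: (2+1)·2^7 - 1 = 383.

Answer: 383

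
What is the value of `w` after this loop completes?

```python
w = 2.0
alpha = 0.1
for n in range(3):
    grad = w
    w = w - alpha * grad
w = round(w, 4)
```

Gradient descent: w = 2.0 * (1 - 0.1)^3
`w` takes the values: 2.0 → 1.8 → 1.62 → 1.458

Answer: 1.458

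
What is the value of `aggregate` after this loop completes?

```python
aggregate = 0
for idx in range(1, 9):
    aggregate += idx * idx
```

Sum of squares 1² to 8² = 204
`aggregate` takes the values: 0 → 1 → 5 → 14 → 30 → 55 → 91 → 140 → 204

Answer: 204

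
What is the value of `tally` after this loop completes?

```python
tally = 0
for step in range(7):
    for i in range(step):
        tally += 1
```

Triangle number: 0+1+2+...+6
`tally` takes the values: 0 → 1 → 2 → 3 → 4 → 5 → 6 → 7 → 8 → 9 → 10 → 11 → 12 → 13 → 14 → 15 → 16 → 17 → 18 → 19 → 20 → 21

Answer: 21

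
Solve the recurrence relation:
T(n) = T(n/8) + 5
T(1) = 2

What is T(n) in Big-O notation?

Each step divides n by 8 and adds 5. After log_8(n) steps we reach T(1)=2. So T(n) = 5·log_8(n) + 2 = O(log n).

Answer: O(log n)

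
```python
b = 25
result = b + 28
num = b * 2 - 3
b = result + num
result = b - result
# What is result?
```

Trace:
`b = 25` → b = 25
`result = b + 28` → result = 53
`num = b * 2 - 3` → num = 47
`b = result + num` → b = 100
`result = b - result` → result = 47
So result = 47

Answer: 47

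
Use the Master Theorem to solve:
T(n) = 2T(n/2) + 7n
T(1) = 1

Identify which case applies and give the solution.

a=2, b=2, f(n)=7n. log_2(2) = 1. Since c=1 = 1, Case 2 applies: T(n) = Θ(n^log_b(a) · log n) = O(n log n).

Answer: O(n log n) - Case 2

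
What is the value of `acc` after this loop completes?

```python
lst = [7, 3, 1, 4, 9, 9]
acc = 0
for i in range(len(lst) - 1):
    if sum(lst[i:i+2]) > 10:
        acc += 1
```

Count windows with sum > 10
`acc` takes the values: 0 → 1 → 2

Answer: 2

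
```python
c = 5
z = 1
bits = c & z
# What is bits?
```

Trace:
`c = 5` → c = 5
`z = 1` → z = 1
`bits = c & z` → bits = 1
So bits = 1

Answer: 1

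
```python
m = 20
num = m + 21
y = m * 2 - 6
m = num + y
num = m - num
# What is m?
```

Trace:
`m = 20` → m = 20
`num = m + 21` → num = 41
`y = m * 2 - 6` → y = 34
`m = num + y` → m = 75
`num = m - num` → num = 34
So m = 75

Answer: 75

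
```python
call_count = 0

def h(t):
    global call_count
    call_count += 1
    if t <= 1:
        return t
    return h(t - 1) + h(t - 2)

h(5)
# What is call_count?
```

Calls(t) = 1 + Calls(t-1) + Calls(t-2); Calls(0)=Calls(1)=1. For t=5 this gives 15.

Answer: 15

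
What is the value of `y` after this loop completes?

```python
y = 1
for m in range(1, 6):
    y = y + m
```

Start at 1, add 1 through 5
`y` takes the values: 1 → 2 → 4 → 7 → 11 → 16

Answer: 16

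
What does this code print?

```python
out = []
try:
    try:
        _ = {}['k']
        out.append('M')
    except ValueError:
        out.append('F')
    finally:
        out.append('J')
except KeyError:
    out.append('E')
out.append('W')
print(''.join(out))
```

Execution trace: 'J' (inner finally) → 'E' (outer except KeyError) → 'W' (after the try/except). Output: JEW

Answer: JEW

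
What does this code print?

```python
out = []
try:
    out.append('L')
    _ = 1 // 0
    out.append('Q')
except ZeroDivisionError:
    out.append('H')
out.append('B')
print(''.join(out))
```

Execution trace: 'L' (try body) → 'H' (except ZeroDivisionError) → 'B' (after the try/except). Output: LHB

Answer: LHB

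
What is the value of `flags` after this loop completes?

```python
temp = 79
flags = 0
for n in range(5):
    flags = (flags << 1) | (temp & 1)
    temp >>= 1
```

Reverse lowest 5 bits of 79
`flags` takes the values: 0 → 1 → 3 → 7 → 15 → 30

Answer: 30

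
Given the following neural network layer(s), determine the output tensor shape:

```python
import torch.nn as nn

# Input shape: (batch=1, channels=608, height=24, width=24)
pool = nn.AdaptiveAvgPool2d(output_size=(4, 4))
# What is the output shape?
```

Input: (1, 608, 24, 24) -> Output: (1, 608, 4, 4)

Answer: (1, 608, 4, 4)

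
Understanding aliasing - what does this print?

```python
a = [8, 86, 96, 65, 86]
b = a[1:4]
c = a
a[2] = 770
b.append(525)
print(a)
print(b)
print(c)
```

Key concept: slice vs alias.
Step by step:
`a = [8, 86, 96, 65, 86]` → a = [8, 86, 96, 65, 86]
`b = a[1:4]` → b = [86, 96, 65]
`c = a` → c = [8, 86, 96, 65, 86] (same object as a)
`a[2] = 770` → a = [8, 86, 770, 65, 86] (same object as c); c = [8, 86, 770, 65, 86] (same object as a)
`b.append(525)` → b = [86, 96, 65, 525]
`print(a)` → prints [8, 86, 770, 65, 86]
`print(b)` → prints [86, 96, 65, 525]
`print(c)` → prints [8, 86, 770, 65, 86]

Answer:
[8, 86, 770, 65, 86]
[86, 96, 65, 525]
[8, 86, 770, 65, 86]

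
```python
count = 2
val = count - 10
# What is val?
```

Trace:
`count = 2` → count = 2
`val = count - 10` → val = -8
So val = -8

Answer: -8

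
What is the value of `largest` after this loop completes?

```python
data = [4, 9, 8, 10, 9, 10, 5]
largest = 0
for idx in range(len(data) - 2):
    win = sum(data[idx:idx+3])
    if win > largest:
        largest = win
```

Max sum of 3-element window in [4, 9, 8, 10, 9, 10, 5]
`largest` takes the values: 0 → 21 → 27 → 29

Answer: 29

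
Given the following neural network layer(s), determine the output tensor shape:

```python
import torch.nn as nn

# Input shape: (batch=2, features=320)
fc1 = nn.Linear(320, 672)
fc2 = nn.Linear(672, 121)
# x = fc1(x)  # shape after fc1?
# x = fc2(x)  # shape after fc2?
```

Input: (2, 320) -> after fc1: (2, 672) -> Output: (2, 121)

Answer: (2, 121)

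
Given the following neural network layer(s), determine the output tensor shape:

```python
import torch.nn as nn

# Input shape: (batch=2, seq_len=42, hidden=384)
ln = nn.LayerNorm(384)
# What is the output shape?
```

Input: (2, 42, 384) -> Output: (2, 42, 384)

Answer: (2, 42, 384)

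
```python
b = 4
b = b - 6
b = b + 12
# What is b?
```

Trace:
`b = 4` → b = 4
`b = b - 6` → b = -2
`b = b + 12` → b = 10
So b = 10

Answer: 10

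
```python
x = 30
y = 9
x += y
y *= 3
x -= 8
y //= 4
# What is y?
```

Trace:
`x = 30` → x = 30
`y = 9` → y = 9
`x += y` → x = 39
`y *= 3` → y = 27
`x -= 8` → x = 31
`y //= 4` → y = 6
So y = 6

Answer: 6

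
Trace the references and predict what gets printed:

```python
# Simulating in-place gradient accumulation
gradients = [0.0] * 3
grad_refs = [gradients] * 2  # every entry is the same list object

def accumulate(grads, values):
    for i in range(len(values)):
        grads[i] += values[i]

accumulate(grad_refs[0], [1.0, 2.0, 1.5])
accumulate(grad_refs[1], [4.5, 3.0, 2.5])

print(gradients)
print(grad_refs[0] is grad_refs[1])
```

Key concept: gradient accumulation aliasing.
Step by step:
`gradients = [0.0] * 3` → gradients = [0.0, 0.0, 0.0]
`grad_refs = [gradients] * 2` → grad_refs = [[0.0, 0.0, 0.0], [0.0, 0.0, 0.0]]
`accumulate(grad_refs[0], [1.0, 2.0, 1.5])` → gradients = [1.0, 2.0, 1.5]; grad_refs = [[1.0, 2.0, 1.5], [1.0, 2.0, 1.5]]
`accumulate(grad_refs[1], [4.5, 3.0, 2.5])` → gradients = [5.5, 5.0, 4.0]; grad_refs = [[5.5, 5.0, 4.0], [5.5, 5.0, 4.0]]
`print(gradients)` → prints [5.5, 5.0, 4.0]
`print(grad_refs[0] is grad_refs[1])` → prints True

Answer:
[5.5, 5.0, 4.0]
True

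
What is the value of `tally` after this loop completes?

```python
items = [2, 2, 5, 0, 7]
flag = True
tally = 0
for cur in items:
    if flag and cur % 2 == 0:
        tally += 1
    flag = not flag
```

Count even values at even positions
`tally` takes the values: 0 → 1

Answer: 1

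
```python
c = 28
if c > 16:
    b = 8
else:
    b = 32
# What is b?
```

Trace:
`c = 28` → c = 28
`if c > 16: ...` → c > 16 is True → b = 8
So b = 8

Answer: 8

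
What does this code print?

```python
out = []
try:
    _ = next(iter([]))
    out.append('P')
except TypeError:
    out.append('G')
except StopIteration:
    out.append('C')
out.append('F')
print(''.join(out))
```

Execution trace: 'C' (except StopIteration) → 'F' (after the try/except). Output: CF

Answer: CF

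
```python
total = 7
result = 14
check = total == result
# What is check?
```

Trace:
`total = 7` → total = 7
`result = 14` → result = 14
`check = total == result` → check = False
So check = False

Answer: False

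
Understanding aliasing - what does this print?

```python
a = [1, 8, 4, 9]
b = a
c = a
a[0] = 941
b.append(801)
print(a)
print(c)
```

Key concept: multiple aliases.
Step by step:
`a = [1, 8, 4, 9]` → a = [1, 8, 4, 9]
`b = a` → b = [1, 8, 4, 9] (same object as a)
`c = a` → c = [1, 8, 4, 9] (same object as a, b)
`a[0] = 941` → a = [941, 8, 4, 9] (same object as b, c); b = [941, 8, 4, 9] (same object as a, c); c = [941, 8, 4, 9] (same object as a, b)
`b.append(801)` → a = [941, 8, 4, 9, 801] (same object as b, c); b = [941, 8, 4, 9, 801] (same object as a, c); c = [941, 8, 4, 9, 801] (same object as a, b)
`print(a)` → prints [941, 8, 4, 9, 801]
`print(c)` → prints [941, 8, 4, 9, 801]

Answer:
[941, 8, 4, 9, 801]
[941, 8, 4, 9, 801]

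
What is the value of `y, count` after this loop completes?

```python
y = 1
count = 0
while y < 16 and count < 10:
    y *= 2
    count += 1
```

Double until >= 16 or 10 iterations
`y, count` takes the values: (1, 0) → (2, 0) → (2, 1) → (4, 1) → (4, 2) → (8, 2) → (8, 3) → (16, 3) → (16, 4)

Answer: 16, 4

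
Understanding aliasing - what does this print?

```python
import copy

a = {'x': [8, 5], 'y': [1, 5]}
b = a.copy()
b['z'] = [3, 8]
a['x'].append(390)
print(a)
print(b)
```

Key concept: shallow copy of dict with mutable values.
Step by step:
`a = {'x': [8, 5], 'y': [1, 5]}` → a = {'x': [8, 5], 'y': [1, 5]}
`b = a.copy()` → b = {'x': [8, 5], 'y': [1, 5]}
`b['z'] = [3, 8]` → b = {'x': [8, 5], 'y': [1, 5], 'z': [3, 8]}
`a['x'].append(390)` → a = {'x': [8, 5, 390], 'y': [1, 5]}; b = {'x': [8, 5, 390], 'y': [1, 5], 'z': [3, 8]}
`print(a)` → prints {'x': [8, 5, 390], 'y': [1, 5]}
`print(b)` → prints {'x': [8, 5, 390], 'y': [1, 5], 'z': [3, 8]}

Answer:
{'x': [8, 5, 390], 'y': [1, 5]}
{'x': [8, 5, 390], 'y': [1, 5], 'z': [3, 8]}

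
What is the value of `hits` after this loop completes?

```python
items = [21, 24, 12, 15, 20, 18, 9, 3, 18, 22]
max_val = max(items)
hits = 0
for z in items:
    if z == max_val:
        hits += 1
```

Count of max value 24 in [21, 24, 12, 15, 20, 18, 9, 3, 18, 22]
`hits` takes the values: 0 → 1

Answer: 1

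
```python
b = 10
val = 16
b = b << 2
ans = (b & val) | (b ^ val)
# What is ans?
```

Trace:
`b = 10` → b = 10
`val = 16` → val = 16
`b = b << 2` → b = 40
`ans = (b & val) | (b ^ val)` → ans = 56
So ans = 56

Answer: 56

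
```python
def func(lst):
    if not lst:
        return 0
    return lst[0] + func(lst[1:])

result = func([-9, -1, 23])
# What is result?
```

(-9) + (-1) + 23 + 0 = 13

Answer: 13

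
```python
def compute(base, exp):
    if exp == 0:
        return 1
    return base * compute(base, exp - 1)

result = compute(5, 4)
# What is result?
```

compute(5, 4) = 5 * 5 * 5 * 5 = 625

Answer: 625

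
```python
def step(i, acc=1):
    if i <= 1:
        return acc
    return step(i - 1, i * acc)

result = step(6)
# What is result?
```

Accumulator trace (n, acc): (6, 1) -> (5, 6) -> (4, 30) -> (3, 120) -> (2, 360) -> (1, 720) -> return 720

Answer: 720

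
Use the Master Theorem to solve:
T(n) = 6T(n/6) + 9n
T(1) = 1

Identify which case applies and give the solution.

a=6, b=6, f(n)=9n. log_6(6) = 1. Since c=1 = 1, Case 2 applies: T(n) = Θ(n^log_b(a) · log n) = O(n log n).

Answer: O(n log n) - Case 2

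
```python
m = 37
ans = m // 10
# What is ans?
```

Trace:
`m = 37` → m = 37
`ans = m // 10` → ans = 3
So ans = 3

Answer: 3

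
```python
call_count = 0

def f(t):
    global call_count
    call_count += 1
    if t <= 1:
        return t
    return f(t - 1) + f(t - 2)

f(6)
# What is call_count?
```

Calls(t) = 1 + Calls(t-1) + Calls(t-2); Calls(0)=Calls(1)=1. For t=6 this gives 25.

Answer: 25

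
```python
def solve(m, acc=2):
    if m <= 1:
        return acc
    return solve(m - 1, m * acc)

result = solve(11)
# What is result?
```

Accumulator trace (n, acc): (11, 2) -> (10, 22) -> (9, 220) -> (8, 1980) -> (7, 15840) -> (6, 110880) -> (5, 665280) -> (4, 3326400) -> (3, 13305600) -> (2, 39916800) -> (1, 79833600) -> return 79833600

Answer: 79833600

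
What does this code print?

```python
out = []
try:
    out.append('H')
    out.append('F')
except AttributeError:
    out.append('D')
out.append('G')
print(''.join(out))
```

Execution trace: 'H' (try body) → 'F' (try body, no exception) → 'G' (after the try/except). Output: HFG

Answer: HFG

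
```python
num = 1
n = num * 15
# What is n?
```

Trace:
`num = 1` → num = 1
`n = num * 15` → n = 15
So n = 15

Answer: 15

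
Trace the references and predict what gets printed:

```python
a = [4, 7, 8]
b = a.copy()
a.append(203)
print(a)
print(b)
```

Key concept: list.copy() creates independent copy.
Step by step:
`a = [4, 7, 8]` → a = [4, 7, 8]
`b = a.copy()` → b = [4, 7, 8]
`a.append(203)` → a = [4, 7, 8, 203]
`print(a)` → prints [4, 7, 8, 203]
`print(b)` → prints [4, 7, 8]

Answer:
[4, 7, 8, 203]
[4, 7, 8]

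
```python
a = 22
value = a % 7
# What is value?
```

Trace:
`a = 22` → a = 22
`value = a % 7` → value = 1
So value = 1

Answer: 1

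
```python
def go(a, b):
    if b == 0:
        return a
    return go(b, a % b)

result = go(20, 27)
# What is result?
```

go(20, 27) -> go(27, 20) -> go(20, 7) -> go(7, 6) -> go(6, 1) -> go(1, 0) -> 1

Answer: 1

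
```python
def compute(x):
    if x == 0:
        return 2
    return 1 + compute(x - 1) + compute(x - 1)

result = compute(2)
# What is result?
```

compute(x) = 1 + 2·compute(x-1), compute(0)=2. Closed form: (2+1)·2^2 - 1 = 11.

Answer: 11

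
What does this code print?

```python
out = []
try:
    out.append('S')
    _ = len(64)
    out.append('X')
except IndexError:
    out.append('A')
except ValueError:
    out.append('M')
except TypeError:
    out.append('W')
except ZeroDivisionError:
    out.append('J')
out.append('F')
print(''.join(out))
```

Execution trace: 'S' (try body) → 'W' (except TypeError) → 'F' (after the try/except). Output: SWF

Answer: SWF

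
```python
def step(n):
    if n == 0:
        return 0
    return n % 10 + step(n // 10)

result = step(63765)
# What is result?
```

Sum of digits of 63765: 5 + 6 + 7 + 3 + 6 = 27

Answer: 27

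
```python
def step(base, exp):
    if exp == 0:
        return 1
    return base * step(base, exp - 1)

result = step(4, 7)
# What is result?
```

step(4, 7) = 4 * 4 * 4 * 4 * 4 * 4 * 4 = 16384

Answer: 16384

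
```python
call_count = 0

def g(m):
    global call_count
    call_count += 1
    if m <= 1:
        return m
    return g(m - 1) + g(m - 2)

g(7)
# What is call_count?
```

Calls(m) = 1 + Calls(m-1) + Calls(m-2); Calls(0)=Calls(1)=1. For m=7 this gives 41.

Answer: 41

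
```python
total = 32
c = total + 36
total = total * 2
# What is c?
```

Trace:
`total = 32` → total = 32
`c = total + 36` → c = 68
`total = total * 2` → total = 64
So c = 68

Answer: 68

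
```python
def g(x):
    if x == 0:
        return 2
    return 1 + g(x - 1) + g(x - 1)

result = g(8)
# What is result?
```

g(x) = 1 + 2·g(x-1), g(0)=2. Closed form: (2+1)·2^8 - 1 = 767.

Answer: 767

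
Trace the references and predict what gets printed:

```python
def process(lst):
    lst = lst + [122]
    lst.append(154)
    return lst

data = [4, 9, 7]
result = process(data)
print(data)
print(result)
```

Key concept: rebinding parameter vs mutation.
Step by step:
`data = [4, 9, 7]` → data = [4, 9, 7]
`result = process(data)` → result = [4, 9, 7, 122, 154]
`print(data)` → prints [4, 9, 7]
`print(result)` → prints [4, 9, 7, 122, 154]

Answer:
[4, 9, 7]
[4, 9, 7, 122, 154]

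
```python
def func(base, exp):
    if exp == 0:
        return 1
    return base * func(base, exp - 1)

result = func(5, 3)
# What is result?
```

func(5, 3) = 5 * 5 * 5 = 125

Answer: 125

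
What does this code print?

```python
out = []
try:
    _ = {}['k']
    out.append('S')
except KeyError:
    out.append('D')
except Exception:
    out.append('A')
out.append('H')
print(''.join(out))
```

Execution trace: 'D' (except KeyError) → 'H' (after the try/except). Output: DH

Answer: DH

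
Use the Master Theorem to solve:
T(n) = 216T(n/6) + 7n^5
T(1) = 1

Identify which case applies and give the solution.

a=216, b=6, f(n)=7n^5. log_6(216) = 3. Since c=5 > 3 and the regularity condition holds (216(n/6)^5 = (216/6^5)n^5 with 216/6^5 < 1), Case 3 applies: T(n) = Θ(f(n)) = O(n^5).

Answer: O(n^5) - Case 3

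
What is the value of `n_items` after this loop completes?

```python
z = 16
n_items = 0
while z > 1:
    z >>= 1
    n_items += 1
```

Count right shifts until 1
`n_items` takes the values: 0 → 1 → 2 → 3 → 4

Answer: 4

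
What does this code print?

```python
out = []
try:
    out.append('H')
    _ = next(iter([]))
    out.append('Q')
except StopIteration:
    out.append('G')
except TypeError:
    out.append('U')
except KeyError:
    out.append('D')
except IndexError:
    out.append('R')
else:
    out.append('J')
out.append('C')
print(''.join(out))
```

Execution trace: 'H' (try body) → 'G' (except StopIteration) → 'C' (after the try/except). Output: HGC

Answer: HGC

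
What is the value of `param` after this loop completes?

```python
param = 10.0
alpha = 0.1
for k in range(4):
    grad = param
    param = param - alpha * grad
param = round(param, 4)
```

Gradient descent: w = 10.0 * (1 - 0.1)^4
`param` takes the values: 10.0 → 9.0 → 8.1 → 7.29 → 6.561

Answer: 6.561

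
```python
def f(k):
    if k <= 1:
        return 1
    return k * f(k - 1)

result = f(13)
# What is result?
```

f(13) = 13 * 12 * 11 * 10 * 9 * 8 * 7 * 6 * 5 * 4 * 3 * 2 * 1 = 6227020800

Answer: 6227020800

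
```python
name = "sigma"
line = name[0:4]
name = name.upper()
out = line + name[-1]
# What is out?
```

Trace:
`name = "sigma"` → name = 'sigma'
`line = name[0:4]` → line = 'sigm'
`name = name.upper()` → name = 'SIGMA'
`out = line + name[-1]` → out = 'sigmA'
So out = 'sigmA'

Answer: 'sigmA'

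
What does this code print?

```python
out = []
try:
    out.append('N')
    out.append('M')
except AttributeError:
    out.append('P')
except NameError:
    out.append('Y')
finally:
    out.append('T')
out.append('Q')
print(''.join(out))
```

Execution trace: 'N' (try body) → 'M' (try body, no exception) → 'T' (finally) → 'Q' (after the try/except). Output: NMTQ

Answer: NMTQ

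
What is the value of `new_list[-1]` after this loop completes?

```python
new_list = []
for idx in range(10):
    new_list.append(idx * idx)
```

Last element of squares 0 to 9
`new_list` takes the values: [] → [0] → [0, 1] → [0, 1, 4] → [0, 1, 4, 9] → [0, 1, 4, 9, 16] → [0, 1, 4, 9, 16, 25] → [0, 1, 4, 9, 16, 25, 36] → [0, 1, 4, 9, 16, 25, 36, 49] → [0, 1, 4, 9, 16, 25, 36, 49, 64] → [0, 1, 4, 9, 16, 25, 36, 49, 64, 81]
So `new_list[-1]` = 81

Answer: 81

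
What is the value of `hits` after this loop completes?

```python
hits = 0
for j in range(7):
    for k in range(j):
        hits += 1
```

Triangle number: 0+1+2+...+6
`hits` takes the values: 0 → 1 → 2 → 3 → 4 → 5 → 6 → 7 → 8 → 9 → 10 → 11 → 12 → 13 → 14 → 15 → 16 → 17 → 18 → 19 → 20 → 21

Answer: 21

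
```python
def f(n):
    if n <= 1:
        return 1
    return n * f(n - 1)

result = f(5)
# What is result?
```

f(5) = 5 * 4 * 3 * 2 * 1 = 120

Answer: 120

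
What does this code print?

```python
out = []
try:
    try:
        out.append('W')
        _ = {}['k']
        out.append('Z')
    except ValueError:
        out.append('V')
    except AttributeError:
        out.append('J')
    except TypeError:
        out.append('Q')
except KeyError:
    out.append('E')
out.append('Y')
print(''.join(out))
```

Execution trace: 'W' (try body) → 'E' (outer except KeyError) → 'Y' (after the try/except). Output: WEY

Answer: WEY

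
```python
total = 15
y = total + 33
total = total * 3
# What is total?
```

Trace:
`total = 15` → total = 15
`y = total + 33` → y = 48
`total = total * 3` → total = 45
So total = 45

Answer: 45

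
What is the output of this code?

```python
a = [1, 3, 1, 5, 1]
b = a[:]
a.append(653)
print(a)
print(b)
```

Key concept: slice [:] creates copy.
Step by step:
`a = [1, 3, 1, 5, 1]` → a = [1, 3, 1, 5, 1]
`b = a[:]` → b = [1, 3, 1, 5, 1]
`a.append(653)` → a = [1, 3, 1, 5, 1, 653]
`print(a)` → prints [1, 3, 1, 5, 1, 653]
`print(b)` → prints [1, 3, 1, 5, 1]

Answer:
[1, 3, 1, 5, 1, 653]
[1, 3, 1, 5, 1]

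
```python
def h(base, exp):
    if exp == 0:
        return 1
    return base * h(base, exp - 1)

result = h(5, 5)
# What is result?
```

h(5, 5) = 5 * 5 * 5 * 5 * 5 = 3125

Answer: 3125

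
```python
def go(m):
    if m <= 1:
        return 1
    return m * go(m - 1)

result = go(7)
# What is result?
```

go(7) = 7 * 6 * 5 * 4 * 3 * 2 * 1 = 5040

Answer: 5040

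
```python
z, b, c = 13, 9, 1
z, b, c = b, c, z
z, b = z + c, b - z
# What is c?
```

Trace:
`z, b, c = 13, 9, 1` → z = 13; b = 9; c = 1
`z, b, c = b, c, z` → z = 9; b = 1; c = 13
`z, b = z + c, b - z` → z = 22; b = -8
So c = 13

Answer: 13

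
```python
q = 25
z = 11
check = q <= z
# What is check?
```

Trace:
`q = 25` → q = 25
`z = 11` → z = 11
`check = q <= z` → check = False
So check = False

Answer: False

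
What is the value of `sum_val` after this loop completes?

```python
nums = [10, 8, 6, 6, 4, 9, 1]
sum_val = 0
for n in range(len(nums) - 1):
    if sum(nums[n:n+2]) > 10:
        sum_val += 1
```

Count windows with sum > 10
`sum_val` takes the values: 0 → 1 → 2 → 3 → 4

Answer: 4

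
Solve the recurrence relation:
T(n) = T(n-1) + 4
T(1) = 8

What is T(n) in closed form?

Unrolling: T(n) = T(1) + 4·(n-1) = 8 + 4(n-1) = 4n + 4.

Answer: T(n) = 4n + 4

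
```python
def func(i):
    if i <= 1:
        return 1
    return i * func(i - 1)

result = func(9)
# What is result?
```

func(9) = 9 * 8 * 7 * 6 * 5 * 4 * 3 * 2 * 1 = 362880

Answer: 362880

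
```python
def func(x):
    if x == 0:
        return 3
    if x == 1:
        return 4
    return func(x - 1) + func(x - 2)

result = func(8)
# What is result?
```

Build up from base cases: func(0)=3, func(1)=4, func(2)=7, func(3)=11, func(4)=18, func(5)=29, func(6)=47, ..., func(8)=123

Answer: 123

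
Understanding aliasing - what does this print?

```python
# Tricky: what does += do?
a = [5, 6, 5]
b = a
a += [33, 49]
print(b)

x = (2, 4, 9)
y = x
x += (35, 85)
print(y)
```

Key concept: += behavior differs for mutable vs immutable.
Step by step:
`a = [5, 6, 5]` → a = [5, 6, 5]
`b = a` → b = [5, 6, 5] (same object as a)
`a += [33, 49]` → a = [5, 6, 5, 33, 49] (same object as b); b = [5, 6, 5, 33, 49] (same object as a)
`print(b)` → prints [5, 6, 5, 33, 49]
`x = (2, 4, 9)` → x = (2, 4, 9)
`y = x` → y = (2, 4, 9)
`x += (35, 85)` → x = (2, 4, 9, 35, 85)
`print(y)` → prints (2, 4, 9)

Answer:
[5, 6, 5, 33, 49]
(2, 4, 9)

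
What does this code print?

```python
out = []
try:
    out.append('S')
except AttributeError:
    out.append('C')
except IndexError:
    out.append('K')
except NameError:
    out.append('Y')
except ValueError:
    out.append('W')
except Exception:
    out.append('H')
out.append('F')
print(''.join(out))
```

Execution trace: 'S' (try body, no exception) → 'F' (after the try/except). Output: SF

Answer: SF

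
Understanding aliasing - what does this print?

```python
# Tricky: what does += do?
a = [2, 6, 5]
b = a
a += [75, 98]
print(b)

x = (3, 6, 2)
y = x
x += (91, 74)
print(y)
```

Key concept: += behavior differs for mutable vs immutable.
Step by step:
`a = [2, 6, 5]` → a = [2, 6, 5]
`b = a` → b = [2, 6, 5] (same object as a)
`a += [75, 98]` → a = [2, 6, 5, 75, 98] (same object as b); b = [2, 6, 5, 75, 98] (same object as a)
`print(b)` → prints [2, 6, 5, 75, 98]
`x = (3, 6, 2)` → x = (3, 6, 2)
`y = x` → y = (3, 6, 2)
`x += (91, 74)` → x = (3, 6, 2, 91, 74)
`print(y)` → prints (3, 6, 2)

Answer:
[2, 6, 5, 75, 98]
(3, 6, 2)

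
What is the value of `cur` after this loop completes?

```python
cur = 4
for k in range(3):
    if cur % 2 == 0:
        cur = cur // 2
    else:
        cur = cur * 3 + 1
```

Collatz-style transformation from 4
`cur` takes the values: 4 → 2 → 1 → 4

Answer: 4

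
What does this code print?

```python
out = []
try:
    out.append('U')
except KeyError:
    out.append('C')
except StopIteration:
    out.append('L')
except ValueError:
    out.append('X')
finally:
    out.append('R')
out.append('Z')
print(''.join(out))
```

Execution trace: 'U' (try body, no exception) → 'R' (finally) → 'Z' (after the try/except). Output: URZ

Answer: URZ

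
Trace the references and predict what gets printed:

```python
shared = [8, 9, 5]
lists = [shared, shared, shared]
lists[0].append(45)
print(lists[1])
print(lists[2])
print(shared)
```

Key concept: list of same reference.
Step by step:
`shared = [8, 9, 5]` → shared = [8, 9, 5]
`lists = [shared, shared, shared]` → lists = [[8, 9, 5], [8, 9, 5], [8, 9, 5]]
`lists[0].append(45)` → shared = [8, 9, 5, 45]; lists = [[8, 9, 5, 45], [8, 9, 5, 45], [8, 9, 5, 45]]
`print(lists[1])` → prints [8, 9, 5, 45]
`print(lists[2])` → prints [8, 9, 5, 45]
`print(shared)` → prints [8, 9, 5, 45]

Answer:
[8, 9, 5, 45]
[8, 9, 5, 45]
[8, 9, 5, 45]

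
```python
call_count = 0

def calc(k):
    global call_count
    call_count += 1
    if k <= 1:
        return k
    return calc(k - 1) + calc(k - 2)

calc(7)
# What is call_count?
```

Calls(k) = 1 + Calls(k-1) + Calls(k-2); Calls(0)=Calls(1)=1. For k=7 this gives 41.

Answer: 41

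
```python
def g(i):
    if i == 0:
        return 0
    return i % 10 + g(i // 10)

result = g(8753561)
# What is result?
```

Sum of digits of 8753561: 1 + 6 + 5 + 3 + 5 + 7 + 8 = 35

Answer: 35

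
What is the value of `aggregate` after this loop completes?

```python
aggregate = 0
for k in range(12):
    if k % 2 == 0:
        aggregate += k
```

Sum of even numbers 0 to 11
`aggregate` takes the values: 0 → 2 → 6 → 12 → 20 → 30

Answer: 30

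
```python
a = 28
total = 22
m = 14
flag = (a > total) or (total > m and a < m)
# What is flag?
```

Trace:
`a = 28` → a = 28
`total = 22` → total = 22
`m = 14` → m = 14
`flag = (a > total) or (total > m and a < m)` → flag = True
So flag = True

Answer: True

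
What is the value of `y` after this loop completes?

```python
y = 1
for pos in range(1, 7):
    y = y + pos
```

Start at 1, add 1 through 6
`y` takes the values: 1 → 2 → 4 → 7 → 11 → 16 → 22

Answer: 22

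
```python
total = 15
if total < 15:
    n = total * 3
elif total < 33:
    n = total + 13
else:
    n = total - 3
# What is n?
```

Trace:
`total = 15` → total = 15
`if total < 15: ...` → total < 15 is False, total < 33 is True → n = 28
So n = 28

Answer: 28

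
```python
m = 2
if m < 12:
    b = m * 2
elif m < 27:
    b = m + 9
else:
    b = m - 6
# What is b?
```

Trace:
`m = 2` → m = 2
`if m < 12: ...` → m < 12 is True → b = 4
So b = 4

Answer: 4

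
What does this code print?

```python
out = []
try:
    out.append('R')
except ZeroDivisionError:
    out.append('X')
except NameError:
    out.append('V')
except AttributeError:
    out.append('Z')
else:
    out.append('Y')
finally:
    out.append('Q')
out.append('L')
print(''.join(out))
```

Execution trace: 'R' (try body, no exception) → 'Y' (else) → 'Q' (finally) → 'L' (after the try/except). Output: RYQL

Answer: RYQL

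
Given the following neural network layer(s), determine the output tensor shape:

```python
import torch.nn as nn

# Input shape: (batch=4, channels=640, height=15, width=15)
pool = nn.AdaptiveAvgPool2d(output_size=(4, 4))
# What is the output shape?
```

Input: (4, 640, 15, 15) -> Output: (4, 640, 4, 4)

Answer: (4, 640, 4, 4)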